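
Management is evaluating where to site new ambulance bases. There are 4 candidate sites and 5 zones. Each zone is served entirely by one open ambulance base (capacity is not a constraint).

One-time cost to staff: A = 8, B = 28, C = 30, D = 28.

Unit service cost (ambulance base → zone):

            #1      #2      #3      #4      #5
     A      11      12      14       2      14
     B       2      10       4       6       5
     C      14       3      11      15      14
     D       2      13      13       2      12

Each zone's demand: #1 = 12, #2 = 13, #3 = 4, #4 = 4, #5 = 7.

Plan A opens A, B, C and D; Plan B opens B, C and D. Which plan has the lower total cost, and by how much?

Plan B is cheaper by 8.

Plan A: {A, B, C, D}: #1→B 2·12=24, #2→C 3·13=39, #3→B 4·4=16, #4→A 2·4=8, #5→B 5·7=35. Service 122; fixed 94; total 216.
Plan B: {B, C, D}: #1→B 2·12=24, #2→C 3·13=39, #3→B 4·4=16, #4→D 2·4=8, #5→B 5·7=35. Service 122; fixed 86; total 208.
Difference: |216 − 208| = 8.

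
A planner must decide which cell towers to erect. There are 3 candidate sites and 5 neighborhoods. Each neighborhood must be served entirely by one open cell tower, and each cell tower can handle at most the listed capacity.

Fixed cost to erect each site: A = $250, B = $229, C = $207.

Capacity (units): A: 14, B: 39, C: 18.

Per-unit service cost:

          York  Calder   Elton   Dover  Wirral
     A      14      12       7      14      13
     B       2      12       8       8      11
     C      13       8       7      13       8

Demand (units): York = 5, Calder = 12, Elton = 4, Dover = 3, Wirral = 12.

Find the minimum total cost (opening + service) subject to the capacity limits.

Open {B}: York→B 2·5=10, Calder→B 12·12=144, Elton→B 8·4=32, Dover→B 8·3=24, Wirral→B 11·12=132.
Loads: B carries 36/39. Service 342; fixed 229; total 571.
Next best feasible plan costs 726.

Minimum total cost: 571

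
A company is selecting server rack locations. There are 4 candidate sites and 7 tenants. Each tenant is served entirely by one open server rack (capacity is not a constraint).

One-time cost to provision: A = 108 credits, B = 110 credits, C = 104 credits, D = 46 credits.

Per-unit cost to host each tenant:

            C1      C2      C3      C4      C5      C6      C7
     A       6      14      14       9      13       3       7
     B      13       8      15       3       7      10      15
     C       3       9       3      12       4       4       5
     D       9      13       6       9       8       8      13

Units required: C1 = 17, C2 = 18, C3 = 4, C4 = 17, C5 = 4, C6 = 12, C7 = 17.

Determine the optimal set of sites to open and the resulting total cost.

Open B and C; minimum total cost 621.

For any fixed open set, each tenant goes to its cheapest open site; total = fixed + service.
{B, C}: C1→C 3·17=51, C2→B 8·18=144, C3→C 3·4=12, C4→B 3·17=51, C5→C 4·4=16, C6→C 4·12=48, C7→C 5·17=85. Service 407; fixed 214; total 621.
{B, C, D}: C1→C 3·17=51, C2→B 8·18=144, C3→C 3·4=12, C4→B 3·17=51, C5→C 4·4=16, C6→C 4·12=48, C7→C 5·17=85. Service 407; fixed 260; total 667.
{C, D}: C1→C 3·17=51, C2→C 9·18=162, C3→C 3·4=12, C4→D 9·17=153, C5→C 4·4=16, C6→C 4·12=48, C7→C 5·17=85. Service 527; fixed 150; total 677.
{A, B, C, D}: C1→C 3·17=51, C2→B 8·18=144, C3→C 3·4=12, C4→B 3·17=51, C5→C 4·4=16, C6→A 3·12=36, C7→C 5·17=85. Service 395; fixed 368; total 763.
No other subset beats 621.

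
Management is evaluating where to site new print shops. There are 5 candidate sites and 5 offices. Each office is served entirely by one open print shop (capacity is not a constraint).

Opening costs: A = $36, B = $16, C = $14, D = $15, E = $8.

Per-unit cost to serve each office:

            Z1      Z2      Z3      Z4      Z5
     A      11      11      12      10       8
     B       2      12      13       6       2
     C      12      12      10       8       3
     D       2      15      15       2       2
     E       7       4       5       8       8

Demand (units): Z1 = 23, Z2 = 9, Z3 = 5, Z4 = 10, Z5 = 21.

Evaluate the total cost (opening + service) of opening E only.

Total cost: 478

Each office is assigned to its cheapest site among the open ones.
{E}: Z1→E 7·23=161, Z2→E 4·9=36, Z3→E 5·5=25, Z4→E 8·10=80, Z5→E 8·21=168. Service 470; fixed 8; total 478.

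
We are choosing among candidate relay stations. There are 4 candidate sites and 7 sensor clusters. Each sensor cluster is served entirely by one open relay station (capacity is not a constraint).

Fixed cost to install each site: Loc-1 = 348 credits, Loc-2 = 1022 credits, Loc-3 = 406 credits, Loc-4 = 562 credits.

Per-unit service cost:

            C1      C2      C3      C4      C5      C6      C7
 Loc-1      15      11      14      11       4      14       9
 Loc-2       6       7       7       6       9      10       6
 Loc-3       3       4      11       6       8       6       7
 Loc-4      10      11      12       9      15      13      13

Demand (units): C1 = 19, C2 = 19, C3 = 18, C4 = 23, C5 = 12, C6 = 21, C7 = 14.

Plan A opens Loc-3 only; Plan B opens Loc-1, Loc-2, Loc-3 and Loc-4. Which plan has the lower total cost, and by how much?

Plan A: {Loc-3}: C1→Loc-3 3·19=57, C2→Loc-3 4·19=76, C3→Loc-3 11·18=198, C4→Loc-3 6·23=138, C5→Loc-3 8·12=96, C6→Loc-3 6·21=126, C7→Loc-3 7·14=98. Service 789; fixed 406; total 1195.
Plan B: {Loc-1, Loc-2, Loc-3, Loc-4}: C1→Loc-3 3·19=57, C2→Loc-3 4·19=76, C3→Loc-2 7·18=126, C4→Loc-2 6·23=138, C5→Loc-1 4·12=48, C6→Loc-3 6·21=126, C7→Loc-2 6·14=84. Service 655; fixed 2338; total 2993.
Difference: |1195 − 2993| = 1798.

Plan A is cheaper by 1798.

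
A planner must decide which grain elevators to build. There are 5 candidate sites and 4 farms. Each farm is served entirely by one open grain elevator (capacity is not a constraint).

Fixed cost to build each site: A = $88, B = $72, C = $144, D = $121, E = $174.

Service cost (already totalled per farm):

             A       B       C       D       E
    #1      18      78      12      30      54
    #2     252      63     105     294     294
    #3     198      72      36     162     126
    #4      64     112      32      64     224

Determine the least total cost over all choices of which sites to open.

Minimum total cost: 329

For any fixed open set, each farm goes to its cheapest open site; total = fixed + service.
{C}: #1→C 12, #2→C 105, #3→C 36, #4→C 32. Service 185; fixed 144; total 329.
{B, C}: service 143 + fixed 216 = 359
{A, B}: service 217 + fixed 160 = 377
{A, B, C, D, E}: service 143 + fixed 599 = 742
No other subset beats 329.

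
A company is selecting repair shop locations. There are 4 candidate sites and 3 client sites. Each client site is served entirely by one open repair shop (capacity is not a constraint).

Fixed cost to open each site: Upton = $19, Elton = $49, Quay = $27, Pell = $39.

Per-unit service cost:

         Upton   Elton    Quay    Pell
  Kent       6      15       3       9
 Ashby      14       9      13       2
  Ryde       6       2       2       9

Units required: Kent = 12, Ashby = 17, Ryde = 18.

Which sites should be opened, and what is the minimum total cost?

For any fixed open set, each client site goes to its cheapest open site; total = fixed + service.
{Quay, Pell}: Kent→Quay 3·12=36, Ashby→Pell 2·17=34, Ryde→Quay 2·18=36. Service 106; fixed 66; total 172.
{Upton, Quay, Pell}: Kent→Quay 3·12=36, Ashby→Pell 2·17=34, Ryde→Quay 2·18=36. Service 106; fixed 85; total 191.
{Elton, Quay, Pell}: Kent→Quay 3·12=36, Ashby→Pell 2·17=34, Ryde→Elton 2·18=36. Service 106; fixed 115; total 221.
{Upton, Elton, Quay, Pell}: service 106 + fixed 134 = 240
No other subset beats 172.

Open Quay and Pell; minimum total cost 172.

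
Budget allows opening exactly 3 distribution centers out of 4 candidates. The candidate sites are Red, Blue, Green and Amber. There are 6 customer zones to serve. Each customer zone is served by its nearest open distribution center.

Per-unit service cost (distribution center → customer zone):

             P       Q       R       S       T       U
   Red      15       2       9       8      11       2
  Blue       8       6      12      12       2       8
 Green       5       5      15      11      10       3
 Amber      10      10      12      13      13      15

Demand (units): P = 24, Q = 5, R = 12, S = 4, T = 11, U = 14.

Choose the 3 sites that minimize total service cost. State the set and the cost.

With exactly 3 open, each customer zone uses its cheapest among the chosen.
{Red, Blue, Green}: P→Green 5·24=120, Q→Red 2·5=10, R→Red 9·12=108, S→Red 8·4=32, T→Blue 2·11=22, U→Red 2·14=28. Service cost 320.
{Red, Blue, Amber}: service cost 392
{Blue, Green, Amber}: service cost 397
Among all 4 size-3 choices, {Red, Blue, Green} is lowest.

Choose Red, Blue and Green; total service cost 320.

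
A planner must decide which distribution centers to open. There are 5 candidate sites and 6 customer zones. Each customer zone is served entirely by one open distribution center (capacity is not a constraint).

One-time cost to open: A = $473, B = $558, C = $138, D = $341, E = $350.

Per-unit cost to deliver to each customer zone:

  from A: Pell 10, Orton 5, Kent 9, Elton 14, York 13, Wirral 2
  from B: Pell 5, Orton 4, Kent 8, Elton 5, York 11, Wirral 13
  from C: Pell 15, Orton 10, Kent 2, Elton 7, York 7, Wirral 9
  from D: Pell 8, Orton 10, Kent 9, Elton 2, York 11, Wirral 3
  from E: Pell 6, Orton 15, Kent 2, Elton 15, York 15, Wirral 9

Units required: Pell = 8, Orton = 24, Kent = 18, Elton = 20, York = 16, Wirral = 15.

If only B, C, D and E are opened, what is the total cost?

Each customer zone is assigned to its cheapest site among the open ones.
{B, C, D, E}: Pell→B 5·8=40, Orton→B 4·24=96, Kent→C 2·18=36, Elton→D 2·20=40, York→C 7·16=112, Wirral→D 3·15=45. Service 369; fixed 1387; total 1756.

Total cost: 1756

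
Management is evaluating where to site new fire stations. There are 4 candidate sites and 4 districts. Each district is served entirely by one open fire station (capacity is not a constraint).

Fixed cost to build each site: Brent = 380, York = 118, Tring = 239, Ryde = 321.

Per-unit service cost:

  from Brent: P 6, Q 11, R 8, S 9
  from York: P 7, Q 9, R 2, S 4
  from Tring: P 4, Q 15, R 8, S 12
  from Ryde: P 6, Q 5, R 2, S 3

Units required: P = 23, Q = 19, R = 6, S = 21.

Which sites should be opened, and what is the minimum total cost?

For any fixed open set, each district goes to its cheapest open site; total = fixed + service.
{York}: P→York 7·23=161, Q→York 9·19=171, R→York 2·6=12, S→York 4·21=84. Service 428; fixed 118; total 546.
{Ryde}: service 308 + fixed 321 = 629
{York, Tring}: P→Tring 4·23=92, Q→York 9·19=171, R→York 2·6=12, S→York 4·21=84. Service 359; fixed 357; total 716.
{Brent, York, Tring, Ryde}: service 262 + fixed 1058 = 1320
No other subset beats 546.

Open York only; minimum total cost 546.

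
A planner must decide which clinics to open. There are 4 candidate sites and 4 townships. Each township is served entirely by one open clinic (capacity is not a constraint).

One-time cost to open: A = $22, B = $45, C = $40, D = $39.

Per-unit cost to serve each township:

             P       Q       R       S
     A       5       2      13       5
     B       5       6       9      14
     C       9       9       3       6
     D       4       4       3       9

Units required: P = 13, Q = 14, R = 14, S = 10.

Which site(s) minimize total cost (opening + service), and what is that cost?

Open A and D; minimum total cost 233.

For any fixed open set, each township goes to its cheapest open site; total = fixed + service.
{A, D}: P→D 4·13=52, Q→A 2·14=28, R→D 3·14=42, S→A 5·10=50. Service 172; fixed 61; total 233.
{A, C}: service 185 + fixed 62 = 247
{A, C, D}: service 172 + fixed 101 = 273
{A, B, C, D}: P→D 4·13=52, Q→A 2·14=28, R→C 3·14=42, S→A 5·10=50. Service 172; fixed 146; total 318.
No other subset beats 233.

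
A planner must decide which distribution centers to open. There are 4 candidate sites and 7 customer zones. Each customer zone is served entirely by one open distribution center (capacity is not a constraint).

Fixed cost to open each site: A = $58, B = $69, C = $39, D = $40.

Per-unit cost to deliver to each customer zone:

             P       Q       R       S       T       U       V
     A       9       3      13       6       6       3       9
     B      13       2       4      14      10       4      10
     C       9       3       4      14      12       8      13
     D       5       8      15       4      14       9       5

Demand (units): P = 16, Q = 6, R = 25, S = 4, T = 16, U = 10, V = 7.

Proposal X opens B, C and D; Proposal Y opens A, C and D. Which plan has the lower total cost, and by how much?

Proposal X: {B, C, D}: P→D 5·16=80, Q→B 2·6=12, R→B 4·25=100, S→D 4·4=16, T→B 10·16=160, U→B 4·10=40, V→D 5·7=35. Service 443; fixed 148; total 591.
Proposal Y: {A, C, D}: P→D 5·16=80, Q→A 3·6=18, R→C 4·25=100, S→D 4·4=16, T→A 6·16=96, U→A 3·10=30, V→D 5·7=35. Service 375; fixed 137; total 512.
Difference: |591 − 512| = 79.

Proposal Y is cheaper by 79.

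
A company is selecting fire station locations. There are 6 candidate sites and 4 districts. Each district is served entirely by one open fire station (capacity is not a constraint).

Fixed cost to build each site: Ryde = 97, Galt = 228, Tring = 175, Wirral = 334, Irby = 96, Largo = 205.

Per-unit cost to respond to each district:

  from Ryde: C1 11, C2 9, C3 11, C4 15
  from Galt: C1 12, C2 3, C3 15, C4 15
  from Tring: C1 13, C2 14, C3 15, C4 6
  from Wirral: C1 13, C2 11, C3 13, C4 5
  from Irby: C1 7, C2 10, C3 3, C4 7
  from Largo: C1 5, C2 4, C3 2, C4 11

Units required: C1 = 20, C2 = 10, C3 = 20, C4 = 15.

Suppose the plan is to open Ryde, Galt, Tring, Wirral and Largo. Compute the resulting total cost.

Each district is assigned to its cheapest site among the open ones.
{Ryde, Galt, Tring, Wirral, Largo}: C1→Largo 5·20=100, C2→Galt 3·10=30, C3→Largo 2·20=40, C4→Wirral 5·15=75. Service 245; fixed 1039; total 1284.

Total cost: 1284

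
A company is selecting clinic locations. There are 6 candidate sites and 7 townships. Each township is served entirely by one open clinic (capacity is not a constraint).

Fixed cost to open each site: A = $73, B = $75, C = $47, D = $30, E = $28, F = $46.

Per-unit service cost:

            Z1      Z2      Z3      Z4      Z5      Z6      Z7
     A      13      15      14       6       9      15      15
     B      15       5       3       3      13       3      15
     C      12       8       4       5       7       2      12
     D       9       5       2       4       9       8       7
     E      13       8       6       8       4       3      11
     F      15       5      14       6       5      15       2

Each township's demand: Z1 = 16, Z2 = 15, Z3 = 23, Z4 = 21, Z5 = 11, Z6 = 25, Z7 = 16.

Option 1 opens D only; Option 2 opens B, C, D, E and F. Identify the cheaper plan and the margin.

Option 1: {D}: Z1→D 9·16=144, Z2→D 5·15=75, Z3→D 2·23=46, Z4→D 4·21=84, Z5→D 9·11=99, Z6→D 8·25=200, Z7→D 7·16=112. Service 760; fixed 30; total 790.
Option 2: {B, C, D, E, F}: Z1→D 9·16=144, Z2→B 5·15=75, Z3→D 2·23=46, Z4→B 3·21=63, Z5→E 4·11=44, Z6→C 2·25=50, Z7→F 2·16=32. Service 454; fixed 226; total 680.
Difference: |790 − 680| = 110.

Option 2 is cheaper by 110.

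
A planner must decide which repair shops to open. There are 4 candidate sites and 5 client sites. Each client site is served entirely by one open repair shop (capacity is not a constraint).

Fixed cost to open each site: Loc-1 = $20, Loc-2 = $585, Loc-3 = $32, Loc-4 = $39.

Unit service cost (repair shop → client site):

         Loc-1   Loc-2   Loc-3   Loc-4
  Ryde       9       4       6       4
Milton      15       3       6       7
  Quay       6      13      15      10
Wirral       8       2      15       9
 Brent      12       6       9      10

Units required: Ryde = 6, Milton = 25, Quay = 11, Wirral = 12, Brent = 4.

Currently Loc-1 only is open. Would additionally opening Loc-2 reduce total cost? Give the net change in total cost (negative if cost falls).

Current service cost with {Loc-1}: 639.
Adding Loc-2: each client site re-picks its cheapest; new service cost 213, saving 426.
Extra fixed cost: 585. Net change = 585 − 426 = 159.
(Totals: 659 → 818.)

No — net change +159 (cost rises by 159).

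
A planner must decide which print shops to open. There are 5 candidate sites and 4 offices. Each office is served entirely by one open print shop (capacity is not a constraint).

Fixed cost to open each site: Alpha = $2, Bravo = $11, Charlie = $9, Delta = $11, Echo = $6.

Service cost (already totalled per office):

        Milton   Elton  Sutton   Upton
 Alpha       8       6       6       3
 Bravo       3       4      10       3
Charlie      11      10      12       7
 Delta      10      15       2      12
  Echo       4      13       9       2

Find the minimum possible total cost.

For any fixed open set, each office goes to its cheapest open site; total = fixed + service.
{Alpha}: Milton→Alpha 8, Elton→Alpha 6, Sutton→Alpha 6, Upton→Alpha 3. Service 23; fixed 2; total 25.
{Alpha, Echo}: Milton→Echo 4, Elton→Alpha 6, Sutton→Alpha 6, Upton→Echo 2. Service 18; fixed 8; total 26.
{Alpha, Bravo}: service 16 + fixed 13 = 29
{Alpha, Bravo, Charlie, Delta, Echo}: service 11 + fixed 39 = 50
No other subset beats 25.

Minimum total cost: 25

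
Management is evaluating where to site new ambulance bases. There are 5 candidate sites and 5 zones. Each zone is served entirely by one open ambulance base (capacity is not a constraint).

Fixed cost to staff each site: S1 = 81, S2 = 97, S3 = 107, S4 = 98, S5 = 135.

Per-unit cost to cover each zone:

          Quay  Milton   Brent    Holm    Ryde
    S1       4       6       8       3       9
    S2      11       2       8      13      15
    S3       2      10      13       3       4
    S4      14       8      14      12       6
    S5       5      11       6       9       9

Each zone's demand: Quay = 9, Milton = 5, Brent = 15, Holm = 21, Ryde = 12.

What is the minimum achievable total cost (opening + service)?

Minimum total cost: 438

For any fixed open set, each zone goes to its cheapest open site; total = fixed + service.
{S1}: Quay→S1 4·9=36, Milton→S1 6·5=30, Brent→S1 8·15=120, Holm→S1 3·21=63, Ryde→S1 9·12=108. Service 357; fixed 81; total 438.
{S2, S3}: Quay→S3 2·9=18, Milton→S2 2·5=10, Brent→S2 8·15=120, Holm→S3 3·21=63, Ryde→S3 4·12=48. Service 259; fixed 204; total 463.
{S1, S3}: Quay→S3 2·9=18, Milton→S1 6·5=30, Brent→S1 8·15=120, Holm→S1 3·21=63, Ryde→S3 4·12=48. Service 279; fixed 188; total 467.
{S1, S2, S3, S4, S5}: Quay→S3 2·9=18, Milton→S2 2·5=10, Brent→S5 6·15=90, Holm→S1 3·21=63, Ryde→S3 4·12=48. Service 229; fixed 518; total 747.
No other subset beats 438.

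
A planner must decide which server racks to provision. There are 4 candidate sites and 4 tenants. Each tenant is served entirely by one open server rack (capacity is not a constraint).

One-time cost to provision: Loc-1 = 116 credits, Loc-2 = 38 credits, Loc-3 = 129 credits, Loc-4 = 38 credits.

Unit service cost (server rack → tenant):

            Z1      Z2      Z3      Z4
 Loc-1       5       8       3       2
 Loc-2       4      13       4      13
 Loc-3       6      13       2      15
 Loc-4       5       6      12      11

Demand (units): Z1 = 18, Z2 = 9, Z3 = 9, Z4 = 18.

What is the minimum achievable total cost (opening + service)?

Minimum total cost: 341

For any fixed open set, each tenant goes to its cheapest open site; total = fixed + service.
{Loc-1}: Z1→Loc-1 5·18=90, Z2→Loc-1 8·9=72, Z3→Loc-1 3·9=27, Z4→Loc-1 2·18=36. Service 225; fixed 116; total 341.
{Loc-1, Loc-2}: service 207 + fixed 154 = 361
{Loc-1, Loc-4}: Z1→Loc-1 5·18=90, Z2→Loc-4 6·9=54, Z3→Loc-1 3·9=27, Z4→Loc-1 2·18=36. Service 207; fixed 154; total 361.
{Loc-1, Loc-2, Loc-3, Loc-4}: service 180 + fixed 321 = 501
No other subset beats 341.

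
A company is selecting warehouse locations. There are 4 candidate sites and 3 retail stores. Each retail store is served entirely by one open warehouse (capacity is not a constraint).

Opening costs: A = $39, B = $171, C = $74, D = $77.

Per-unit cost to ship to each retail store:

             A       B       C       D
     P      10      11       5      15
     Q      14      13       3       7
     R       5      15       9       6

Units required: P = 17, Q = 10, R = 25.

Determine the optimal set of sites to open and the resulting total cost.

For any fixed open set, each retail store goes to its cheapest open site; total = fixed + service.
{A, C}: P→C 5·17=85, Q→C 3·10=30, R→A 5·25=125. Service 240; fixed 113; total 353.
{C}: P→C 5·17=85, Q→C 3·10=30, R→C 9·25=225. Service 340; fixed 74; total 414.
{C, D}: service 265 + fixed 151 = 416
{A, B, C, D}: service 240 + fixed 361 = 601
No other subset beats 353.

Open A and C; minimum total cost 353.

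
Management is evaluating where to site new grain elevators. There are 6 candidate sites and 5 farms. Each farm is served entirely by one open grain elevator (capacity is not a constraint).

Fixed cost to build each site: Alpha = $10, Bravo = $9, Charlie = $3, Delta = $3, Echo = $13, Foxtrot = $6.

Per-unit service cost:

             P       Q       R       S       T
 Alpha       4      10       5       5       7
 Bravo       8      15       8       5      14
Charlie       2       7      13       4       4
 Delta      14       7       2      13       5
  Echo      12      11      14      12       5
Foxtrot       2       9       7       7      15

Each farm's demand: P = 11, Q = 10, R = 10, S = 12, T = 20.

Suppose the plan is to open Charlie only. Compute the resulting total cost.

Total cost: 353

Each farm is assigned to its cheapest site among the open ones.
{Charlie}: P→Charlie 2·11=22, Q→Charlie 7·10=70, R→Charlie 13·10=130, S→Charlie 4·12=48, T→Charlie 4·20=80. Service 350; fixed 3; total 353.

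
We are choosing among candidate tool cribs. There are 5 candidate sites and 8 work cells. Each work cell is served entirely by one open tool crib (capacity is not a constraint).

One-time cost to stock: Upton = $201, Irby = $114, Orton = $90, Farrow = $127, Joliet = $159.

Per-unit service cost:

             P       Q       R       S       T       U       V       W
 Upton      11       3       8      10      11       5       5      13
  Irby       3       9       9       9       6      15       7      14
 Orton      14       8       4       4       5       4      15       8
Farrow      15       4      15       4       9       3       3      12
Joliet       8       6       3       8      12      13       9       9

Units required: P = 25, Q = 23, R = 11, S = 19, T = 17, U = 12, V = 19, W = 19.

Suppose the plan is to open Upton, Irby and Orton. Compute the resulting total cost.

Total cost: 1049

Each work cell is assigned to its cheapest site among the open ones.
{Upton, Irby, Orton}: P→Irby 3·25=75, Q→Upton 3·23=69, R→Orton 4·11=44, S→Orton 4·19=76, T→Orton 5·17=85, U→Orton 4·12=48, V→Upton 5·19=95, W→Orton 8·19=152. Service 644; fixed 405; total 1049.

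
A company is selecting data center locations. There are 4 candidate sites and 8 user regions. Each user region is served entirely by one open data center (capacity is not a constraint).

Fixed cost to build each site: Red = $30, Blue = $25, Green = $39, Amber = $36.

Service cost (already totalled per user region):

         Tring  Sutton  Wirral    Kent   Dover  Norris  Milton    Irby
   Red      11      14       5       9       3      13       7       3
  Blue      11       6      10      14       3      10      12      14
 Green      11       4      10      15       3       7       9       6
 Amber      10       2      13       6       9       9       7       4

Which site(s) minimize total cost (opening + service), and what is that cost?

Open Red only; minimum total cost 95.

For any fixed open set, each user region goes to its cheapest open site; total = fixed + service.
{Red}: Tring→Red 11, Sutton→Red 14, Wirral→Red 5, Kent→Red 9, Dover→Red 3, Norris→Red 13, Milton→Red 7, Irby→Red 3. Service 65; fixed 30; total 95.
{Amber}: service 60 + fixed 36 = 96
{Green}: service 65 + fixed 39 = 104
{Red, Blue, Green, Amber}: Tring→Amber 10, Sutton→Amber 2, Wirral→Red 5, Kent→Amber 6, Dover→Red 3, Norris→Green 7, Milton→Red 7, Irby→Red 3. Service 43; fixed 130; total 173.
No other subset beats 95.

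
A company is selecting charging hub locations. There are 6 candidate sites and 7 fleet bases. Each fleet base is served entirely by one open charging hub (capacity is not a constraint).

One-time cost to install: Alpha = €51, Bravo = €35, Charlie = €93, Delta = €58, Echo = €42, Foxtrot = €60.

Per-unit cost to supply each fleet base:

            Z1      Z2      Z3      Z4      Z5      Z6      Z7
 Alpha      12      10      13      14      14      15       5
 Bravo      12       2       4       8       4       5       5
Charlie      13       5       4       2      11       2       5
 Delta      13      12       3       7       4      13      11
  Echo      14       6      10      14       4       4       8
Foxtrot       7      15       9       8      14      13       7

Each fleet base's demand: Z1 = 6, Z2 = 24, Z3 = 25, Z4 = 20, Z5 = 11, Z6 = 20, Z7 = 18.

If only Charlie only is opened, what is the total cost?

Total cost: 682

Each fleet base is assigned to its cheapest site among the open ones.
{Charlie}: Z1→Charlie 13·6=78, Z2→Charlie 5·24=120, Z3→Charlie 4·25=100, Z4→Charlie 2·20=40, Z5→Charlie 11·11=121, Z6→Charlie 2·20=40, Z7→Charlie 5·18=90. Service 589; fixed 93; total 682.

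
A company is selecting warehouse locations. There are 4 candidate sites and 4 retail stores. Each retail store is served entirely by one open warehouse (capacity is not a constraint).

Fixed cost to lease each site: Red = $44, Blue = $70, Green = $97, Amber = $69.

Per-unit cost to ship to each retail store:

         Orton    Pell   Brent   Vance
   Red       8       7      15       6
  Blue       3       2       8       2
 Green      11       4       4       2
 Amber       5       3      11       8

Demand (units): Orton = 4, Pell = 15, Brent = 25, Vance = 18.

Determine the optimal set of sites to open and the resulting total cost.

Open Green only; minimum total cost 337.

For any fixed open set, each retail store goes to its cheapest open site; total = fixed + service.
{Green}: Orton→Green 11·4=44, Pell→Green 4·15=60, Brent→Green 4·25=100, Vance→Green 2·18=36. Service 240; fixed 97; total 337.
{Blue, Green}: service 178 + fixed 167 = 345
{Blue}: service 278 + fixed 70 = 348
{Red, Blue, Green, Amber}: service 178 + fixed 280 = 458
No other subset beats 337.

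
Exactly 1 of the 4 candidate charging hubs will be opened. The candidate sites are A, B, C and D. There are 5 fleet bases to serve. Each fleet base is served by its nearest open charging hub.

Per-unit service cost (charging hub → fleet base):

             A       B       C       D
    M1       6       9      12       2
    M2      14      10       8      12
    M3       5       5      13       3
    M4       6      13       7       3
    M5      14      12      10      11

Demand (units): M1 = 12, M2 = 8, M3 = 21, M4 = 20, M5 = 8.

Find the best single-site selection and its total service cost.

With exactly 1 open, each fleet base uses its cheapest among the chosen.
{D}: M1→D 2·12=24, M2→D 12·8=96, M3→D 3·21=63, M4→D 3·20=60, M5→D 11·8=88. Service cost 331.
{A}: service cost 521
{B}: service cost 649
Among all 4 size-1 choices, {D} is lowest.

Choose D only; total service cost 331.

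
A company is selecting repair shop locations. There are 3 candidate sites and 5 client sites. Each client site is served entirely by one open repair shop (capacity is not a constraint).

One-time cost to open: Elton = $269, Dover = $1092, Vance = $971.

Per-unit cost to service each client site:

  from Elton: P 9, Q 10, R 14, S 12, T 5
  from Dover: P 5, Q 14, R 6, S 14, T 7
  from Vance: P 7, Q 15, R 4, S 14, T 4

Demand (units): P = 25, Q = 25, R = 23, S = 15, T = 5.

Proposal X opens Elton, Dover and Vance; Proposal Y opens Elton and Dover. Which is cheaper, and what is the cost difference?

Proposal X: {Elton, Dover, Vance}: P→Dover 5·25=125, Q→Elton 10·25=250, R→Vance 4·23=92, S→Elton 12·15=180, T→Vance 4·5=20. Service 667; fixed 2332; total 2999.
Proposal Y: {Elton, Dover}: P→Dover 5·25=125, Q→Elton 10·25=250, R→Dover 6·23=138, S→Elton 12·15=180, T→Elton 5·5=25. Service 718; fixed 1361; total 2079.
Difference: |2999 − 2079| = 920.

Proposal Y is cheaper by 920.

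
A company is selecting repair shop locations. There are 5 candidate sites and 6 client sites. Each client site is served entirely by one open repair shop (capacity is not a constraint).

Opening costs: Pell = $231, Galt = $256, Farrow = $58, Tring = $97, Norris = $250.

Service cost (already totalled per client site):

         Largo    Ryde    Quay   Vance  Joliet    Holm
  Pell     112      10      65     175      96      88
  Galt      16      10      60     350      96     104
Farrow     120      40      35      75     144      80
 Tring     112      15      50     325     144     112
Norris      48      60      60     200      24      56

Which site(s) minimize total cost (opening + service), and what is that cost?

For any fixed open set, each client site goes to its cheapest open site; total = fixed + service.
{Farrow}: Largo→Farrow 120, Ryde→Farrow 40, Quay→Farrow 35, Vance→Farrow 75, Joliet→Farrow 144, Holm→Farrow 80. Service 494; fixed 58; total 552.
{Farrow, Norris}: service 278 + fixed 308 = 586
{Farrow, Tring}: Largo→Tring 112, Ryde→Tring 15, Quay→Farrow 35, Vance→Farrow 75, Joliet→Farrow 144, Holm→Farrow 80. Service 461; fixed 155; total 616.
{Pell, Galt, Farrow, Tring, Norris}: service 216 + fixed 892 = 1108
No other subset beats 552.

Open Farrow only; minimum total cost 552.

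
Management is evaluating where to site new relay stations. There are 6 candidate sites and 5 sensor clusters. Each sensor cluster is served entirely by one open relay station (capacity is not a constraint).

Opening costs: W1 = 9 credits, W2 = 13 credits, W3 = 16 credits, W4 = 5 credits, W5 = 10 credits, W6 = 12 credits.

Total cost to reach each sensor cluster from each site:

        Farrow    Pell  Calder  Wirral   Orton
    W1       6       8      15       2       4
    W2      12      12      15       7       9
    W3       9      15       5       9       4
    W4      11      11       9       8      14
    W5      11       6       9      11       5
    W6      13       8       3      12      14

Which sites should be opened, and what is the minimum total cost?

Open W1 and W4; minimum total cost 43.

For any fixed open set, each sensor cluster goes to its cheapest open site; total = fixed + service.
{W1, W4}: Farrow→W1 6, Pell→W1 8, Calder→W4 9, Wirral→W1 2, Orton→W1 4. Service 29; fixed 14; total 43.
{W1}: service 35 + fixed 9 = 44
{W1, W6}: Farrow→W1 6, Pell→W1 8, Calder→W6 3, Wirral→W1 2, Orton→W1 4. Service 23; fixed 21; total 44.
{W1, W2, W3, W4, W5, W6}: service 21 + fixed 65 = 86
No other subset beats 43.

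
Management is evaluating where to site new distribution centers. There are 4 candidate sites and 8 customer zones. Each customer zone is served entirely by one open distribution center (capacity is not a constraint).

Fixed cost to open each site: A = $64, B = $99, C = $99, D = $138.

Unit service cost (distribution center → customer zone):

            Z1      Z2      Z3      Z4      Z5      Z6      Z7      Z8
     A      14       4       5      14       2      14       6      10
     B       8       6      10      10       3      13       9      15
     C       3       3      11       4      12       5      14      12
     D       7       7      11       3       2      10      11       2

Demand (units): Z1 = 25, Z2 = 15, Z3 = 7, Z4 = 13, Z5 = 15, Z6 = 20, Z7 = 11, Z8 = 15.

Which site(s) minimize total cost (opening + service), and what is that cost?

For any fixed open set, each customer zone goes to its cheapest open site; total = fixed + service.
{A, C}: Z1→C 3·25=75, Z2→C 3·15=45, Z3→A 5·7=35, Z4→C 4·13=52, Z5→A 2·15=30, Z6→C 5·20=100, Z7→A 6·11=66, Z8→A 10·15=150. Service 553; fixed 163; total 716.
{A, C, D}: service 420 + fixed 301 = 721
{C, D}: service 517 + fixed 237 = 754
{A, B, C, D}: Z1→C 3·25=75, Z2→C 3·15=45, Z3→A 5·7=35, Z4→D 3·13=39, Z5→A 2·15=30, Z6→C 5·20=100, Z7→A 6·11=66, Z8→D 2·15=30. Service 420; fixed 400; total 820.
No other subset beats 716.

Open A and C; minimum total cost 716.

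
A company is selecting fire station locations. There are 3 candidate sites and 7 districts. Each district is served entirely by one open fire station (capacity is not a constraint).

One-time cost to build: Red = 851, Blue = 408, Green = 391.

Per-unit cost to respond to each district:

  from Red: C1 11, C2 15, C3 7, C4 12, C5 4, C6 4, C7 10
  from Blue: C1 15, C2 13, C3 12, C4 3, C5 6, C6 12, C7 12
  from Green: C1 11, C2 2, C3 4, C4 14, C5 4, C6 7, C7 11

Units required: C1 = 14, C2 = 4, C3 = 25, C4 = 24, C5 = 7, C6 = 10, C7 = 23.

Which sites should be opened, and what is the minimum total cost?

Open Green only; minimum total cost 1340.

For any fixed open set, each district goes to its cheapest open site; total = fixed + service.
{Green}: C1→Green 11·14=154, C2→Green 2·4=8, C3→Green 4·25=100, C4→Green 14·24=336, C5→Green 4·7=28, C6→Green 7·10=70, C7→Green 11·23=253. Service 949; fixed 391; total 1340.
{Blue}: service 1072 + fixed 408 = 1480
{Blue, Green}: C1→Green 11·14=154, C2→Green 2·4=8, C3→Green 4·25=100, C4→Blue 3·24=72, C5→Green 4·7=28, C6→Green 7·10=70, C7→Green 11·23=253. Service 685; fixed 799; total 1484.
{Red, Blue, Green}: service 632 + fixed 1650 = 2282
No other subset beats 1340.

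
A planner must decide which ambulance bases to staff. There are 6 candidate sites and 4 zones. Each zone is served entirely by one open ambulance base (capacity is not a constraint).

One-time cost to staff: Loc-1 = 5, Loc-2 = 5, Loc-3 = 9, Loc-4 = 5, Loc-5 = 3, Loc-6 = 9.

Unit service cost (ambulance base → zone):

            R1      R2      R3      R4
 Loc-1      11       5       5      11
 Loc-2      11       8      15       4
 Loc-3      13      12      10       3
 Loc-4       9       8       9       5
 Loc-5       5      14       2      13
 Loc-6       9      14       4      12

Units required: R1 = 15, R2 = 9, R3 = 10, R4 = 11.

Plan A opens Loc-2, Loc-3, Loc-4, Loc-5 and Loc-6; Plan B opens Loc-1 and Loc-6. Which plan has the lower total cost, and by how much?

Plan A is cheaper by 124.

Plan A: {Loc-2, Loc-3, Loc-4, Loc-5, Loc-6}: R1→Loc-5 5·15=75, R2→Loc-2 8·9=72, R3→Loc-5 2·10=20, R4→Loc-3 3·11=33. Service 200; fixed 31; total 231.
Plan B: {Loc-1, Loc-6}: R1→Loc-6 9·15=135, R2→Loc-1 5·9=45, R3→Loc-6 4·10=40, R4→Loc-1 11·11=121. Service 341; fixed 14; total 355.
Difference: |231 − 355| = 124.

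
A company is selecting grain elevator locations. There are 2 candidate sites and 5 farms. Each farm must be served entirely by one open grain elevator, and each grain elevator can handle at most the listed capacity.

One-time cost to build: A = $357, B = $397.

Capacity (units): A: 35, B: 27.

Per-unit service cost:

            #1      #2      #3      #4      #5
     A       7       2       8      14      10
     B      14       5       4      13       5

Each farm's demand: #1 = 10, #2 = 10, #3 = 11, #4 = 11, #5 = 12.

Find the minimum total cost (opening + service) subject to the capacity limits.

Open {A, B}: #1→A 7·10=70, #2→A 2·10=20, #3→B 4·11=44, #4→A 14·11=154, #5→B 5·12=60.
Loads: A carries 31/35, B carries 23/27. Service 348; fixed 754; total 1102.
Next best feasible plan costs 1135.

Minimum total cost: 1102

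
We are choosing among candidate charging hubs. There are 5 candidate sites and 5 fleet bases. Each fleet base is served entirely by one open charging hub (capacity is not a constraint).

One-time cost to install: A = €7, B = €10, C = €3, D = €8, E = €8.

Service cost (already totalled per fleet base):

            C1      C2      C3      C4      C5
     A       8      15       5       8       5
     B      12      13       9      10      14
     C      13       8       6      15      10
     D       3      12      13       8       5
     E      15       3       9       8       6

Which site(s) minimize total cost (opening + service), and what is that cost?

Open C and D; minimum total cost 41.

For any fixed open set, each fleet base goes to its cheapest open site; total = fixed + service.
{C, D}: C1→D 3, C2→C 8, C3→C 6, C4→D 8, C5→D 5. Service 30; fixed 11; total 41.
{A, C}: service 34 + fixed 10 = 44
{A, E}: C1→A 8, C2→E 3, C3→A 5, C4→A 8, C5→A 5. Service 29; fixed 15; total 44.
{A, B, C, D, E}: service 24 + fixed 36 = 60
No other subset beats 41.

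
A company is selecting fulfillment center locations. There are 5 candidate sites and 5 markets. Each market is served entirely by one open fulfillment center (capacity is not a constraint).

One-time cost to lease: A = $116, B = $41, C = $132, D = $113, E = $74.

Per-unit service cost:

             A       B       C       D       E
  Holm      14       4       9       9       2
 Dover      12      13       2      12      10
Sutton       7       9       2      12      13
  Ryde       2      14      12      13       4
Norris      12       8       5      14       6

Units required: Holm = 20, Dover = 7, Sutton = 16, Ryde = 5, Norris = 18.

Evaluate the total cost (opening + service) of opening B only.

Each market is assigned to its cheapest site among the open ones.
{B}: Holm→B 4·20=80, Dover→B 13·7=91, Sutton→B 9·16=144, Ryde→B 14·5=70, Norris→B 8·18=144. Service 529; fixed 41; total 570.

Total cost: 570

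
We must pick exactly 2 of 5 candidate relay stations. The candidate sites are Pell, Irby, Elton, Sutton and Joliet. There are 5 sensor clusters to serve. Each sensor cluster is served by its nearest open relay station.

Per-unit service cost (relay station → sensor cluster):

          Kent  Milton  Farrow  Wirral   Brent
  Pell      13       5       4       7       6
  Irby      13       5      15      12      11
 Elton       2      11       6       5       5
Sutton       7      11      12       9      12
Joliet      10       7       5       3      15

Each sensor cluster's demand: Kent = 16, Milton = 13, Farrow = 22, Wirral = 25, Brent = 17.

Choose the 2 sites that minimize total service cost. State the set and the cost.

With exactly 2 open, each sensor cluster uses its cheapest among the chosen.
{Elton, Joliet}: Kent→Elton 2·16=32, Milton→Joliet 7·13=91, Farrow→Joliet 5·22=110, Wirral→Joliet 3·25=75, Brent→Elton 5·17=85. Service cost 393.
{Pell, Elton}: service cost 395
{Irby, Elton}: service cost 439
Among all 10 size-2 choices, {Elton, Joliet} is lowest.

Choose Elton and Joliet; total service cost 393.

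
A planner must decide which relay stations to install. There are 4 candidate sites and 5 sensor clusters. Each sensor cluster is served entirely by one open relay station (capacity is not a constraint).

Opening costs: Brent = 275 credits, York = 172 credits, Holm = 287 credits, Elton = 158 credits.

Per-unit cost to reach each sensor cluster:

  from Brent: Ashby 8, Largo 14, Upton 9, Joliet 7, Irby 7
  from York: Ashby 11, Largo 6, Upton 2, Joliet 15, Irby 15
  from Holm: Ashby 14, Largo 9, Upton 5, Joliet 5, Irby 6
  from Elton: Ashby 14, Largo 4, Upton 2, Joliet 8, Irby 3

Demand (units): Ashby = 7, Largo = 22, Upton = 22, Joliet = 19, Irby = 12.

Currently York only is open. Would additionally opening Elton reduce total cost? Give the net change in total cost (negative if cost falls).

Current service cost with {York}: 718.
Adding Elton: each sensor cluster re-picks its cheapest; new service cost 397, saving 321.
Extra fixed cost: 158. Net change = 158 − 321 = -163.
(Totals: 890 → 727.)

Yes — net change −163 (cost falls by 163).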